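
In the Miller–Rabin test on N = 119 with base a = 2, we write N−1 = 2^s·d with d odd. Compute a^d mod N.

119 − 1 = 118 = 2^1 · 59, so d = 59.
2^1 ≡ 2 (mod 119)
2^2 ≡ 2^2 = 4 ≡ 4 (mod 119)
2^4 ≡ 4^2 = 16 ≡ 16 (mod 119)
2^8 ≡ 16^2 = 256 ≡ 18 (mod 119)
2^16 ≡ 18^2 = 324 ≡ 86 (mod 119)
2^32 ≡ 86^2 = 7396 ≡ 18 (mod 119)
59 = 32 + 16 + 8 + 2 + 1 in binary powers of 2.
So 2^59 ≡ 18 · 86 · 18 · 4 · 2 ≡ 25 (mod 119).
Squaring chain: 25; never reaches −1, so base 2 is a Miller–Rabin witness that 119 is composite.

25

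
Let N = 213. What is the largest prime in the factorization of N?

213 = 3 · 71
71 is prime.
So 213 = 3 · 71; the largest prime factor is 71.

71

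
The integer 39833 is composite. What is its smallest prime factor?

61

39833 is odd.
Digit sum 26, not divisible by 3.
Ends in 3: not divisible by 5.
7: 39833 = 7·5690 + 3
11: 39833 = 11·3621 + 2
13: 39833 = 13·3064 + 1
17: 39833 = 17·2343 + 2
19: 39833 = 19·2096 + 9
23: 39833 = 23·1731 + 20
29: 39833 = 29·1373 + 16
31: 39833 = 31·1284 + 29
37: 39833 = 37·1076 + 21
41: 39833 = 41·971 + 22
43: 39833 = 43·926 + 15
47: 39833 = 47·847 + 24
53: 39833 = 53·751 + 30
59: 39833 = 59·675 + 8
61: 39833 = 61·653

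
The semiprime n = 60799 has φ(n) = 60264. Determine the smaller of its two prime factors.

φ(n) = (p−1)(q−1) = n − (p+q) + 1, so p + q = 60799 − 60264 + 1 = 536.
p and q are the roots of t² − 536t + 60799 = 0.
Discriminant: 536² − 4·60799 = 287296 − 243196 = 44100; √44100 = 210.
q = (536 − 210)/2 = 163, p = (536 + 210)/2 = 373.
Check: 163 · 373 = 60799.

163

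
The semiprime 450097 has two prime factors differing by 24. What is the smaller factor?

659

Since p = q + 24, we have 450097 = q(q + 24), so q² + 24q − 450097 = 0.
Discriminant: 24² + 4·450097 = 576 + 1800388 = 1800964; √1800964 = 1342.
q = (−24 + 1342)/2 = 659, and p = q + 24 = 683.
Check: 659 · 683 = 450097.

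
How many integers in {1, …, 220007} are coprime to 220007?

207000

Factor: 220007 = 31 · 47 · 151.
φ(220007) = (31−1) · (47−1) · (151−1) = 30 · 46 · 150 = 207000.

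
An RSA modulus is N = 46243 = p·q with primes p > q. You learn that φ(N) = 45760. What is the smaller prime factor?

φ(n) = (p−1)(q−1) = n − (p+q) + 1, so p + q = 46243 − 45760 + 1 = 484.
p and q are the roots of t² − 484t + 46243 = 0.
Discriminant: 484² − 4·46243 = 234256 − 184972 = 49284; √49284 = 222.
q = (484 − 222)/2 = 131, p = (484 + 222)/2 = 353.
Check: 131 · 353 = 46243.

131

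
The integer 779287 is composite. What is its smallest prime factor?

779287 is odd.
Digit sum 40, not divisible by 3.
Ends in 7: not divisible by 5.
7: 779287 = 7·111326 + 5
11: 779287 = 11·70844 + 3
13: 779287 = 13·59945 + 2
17: 779287 = 17·45840 + 7
19: 779287 = 19·41015 + 2
23: 779287 = 23·33882 + 1
29: 779287 = 29·26871 + 28
31: 779287 = 31·25138 + 9
37: 779287 = 37·21061 + 30
41: 779287 = 41·19007

41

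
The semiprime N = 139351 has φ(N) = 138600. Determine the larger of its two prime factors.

421

φ(n) = (p−1)(q−1) = n − (p+q) + 1, so p + q = 139351 − 138600 + 1 = 752.
p and q are the roots of t² − 752t + 139351 = 0.
Discriminant: 752² − 4·139351 = 565504 − 557404 = 8100; √8100 = 90.
q = (752 − 90)/2 = 331, p = (752 + 90)/2 = 421.
Check: 331 · 421 = 139351.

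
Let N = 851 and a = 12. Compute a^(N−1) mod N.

12^1 ≡ 12 (mod 851)
12^2 ≡ 12^2 = 144 ≡ 144 (mod 851)
12^4 ≡ 144^2 = 20736 ≡ 312 (mod 851)
12^8 ≡ 312^2 = 97344 ≡ 330 (mod 851)
12^16 ≡ 330^2 = 108900 ≡ 823 (mod 851)
12^32 ≡ 823^2 = 677329 ≡ 784 (mod 851)
12^64 ≡ 784^2 = 614656 ≡ 234 (mod 851)
12^128 ≡ 234^2 = 54756 ≡ 292 (mod 851)
12^256 ≡ 292^2 = 85264 ≡ 164 (mod 851)
12^512 ≡ 164^2 = 26896 ≡ 515 (mod 851)
850 = 512 + 256 + 64 + 16 + 2 in binary powers of 2.
So 12^850 ≡ 515 · 164 · 234 · 823 · 144 ≡ 164 (mod 851).
Since 164 ≠ 1, base 12 is a Fermat witness: 851 is composite.

164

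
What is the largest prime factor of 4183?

4183 = 47 · 89
89 is prime.
So 4183 = 47 · 89; the largest prime factor is 89.

89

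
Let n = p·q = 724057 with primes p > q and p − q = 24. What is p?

863

Since p = q + 24, we have 724057 = q(q + 24), so q² + 24q − 724057 = 0.
Discriminant: 24² + 4·724057 = 576 + 2896228 = 2896804; √2896804 = 1702.
q = (−24 + 1702)/2 = 839, and p = q + 24 = 863.
Check: 839 · 863 = 724057.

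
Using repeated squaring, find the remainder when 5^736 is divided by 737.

5^1 ≡ 5 (mod 737)
5^2 ≡ 5^2 = 25 ≡ 25 (mod 737)
5^4 ≡ 25^2 = 625 ≡ 625 (mod 737)
5^8 ≡ 625^2 = 390625 ≡ 15 (mod 737)
5^16 ≡ 15^2 = 225 ≡ 225 (mod 737)
5^32 ≡ 225^2 = 50625 ≡ 509 (mod 737)
5^64 ≡ 509^2 = 259081 ≡ 394 (mod 737)
5^128 ≡ 394^2 = 155236 ≡ 466 (mod 737)
5^256 ≡ 466^2 = 217156 ≡ 478 (mod 737)
5^512 ≡ 478^2 = 228484 ≡ 14 (mod 737)
736 = 512 + 128 + 64 + 32 in binary powers of 2.
So 5^736 ≡ 14 · 466 · 394 · 509 ≡ 643 (mod 737).
Since 643 ≠ 1, base 5 is a Fermat witness: 737 is composite.

643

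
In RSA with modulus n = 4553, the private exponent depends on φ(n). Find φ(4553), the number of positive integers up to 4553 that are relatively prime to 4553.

Factor: 4553 = 29 · 157.
φ(4553) = (29−1) · (157−1) = 28 · 156 = 4368.

4368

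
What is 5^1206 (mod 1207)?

5^1 ≡ 5 (mod 1207)
5^2 ≡ 5^2 = 25 ≡ 25 (mod 1207)
5^4 ≡ 25^2 = 625 ≡ 625 (mod 1207)
5^8 ≡ 625^2 = 390625 ≡ 764 (mod 1207)
5^16 ≡ 764^2 = 583696 ≡ 715 (mod 1207)
5^32 ≡ 715^2 = 511225 ≡ 664 (mod 1207)
5^64 ≡ 664^2 = 440896 ≡ 341 (mod 1207)
5^128 ≡ 341^2 = 116281 ≡ 409 (mod 1207)
5^256 ≡ 409^2 = 167281 ≡ 715 (mod 1207)
5^512 ≡ 715^2 = 511225 ≡ 664 (mod 1207)
5^1024 ≡ 664^2 = 440896 ≡ 341 (mod 1207)
1206 = 1024 + 128 + 32 + 16 + 4 + 2 in binary powers of 2.
So 5^1206 ≡ 341 · 409 · 664 · 715 · 625 · 25 ≡ 1141 (mod 1207).
Since 1141 ≠ 1, base 5 is a Fermat witness: 1207 is composite.

1141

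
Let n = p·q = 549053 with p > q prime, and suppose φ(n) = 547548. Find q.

619

φ(n) = (p−1)(q−1) = n − (p+q) + 1, so p + q = 549053 − 547548 + 1 = 1506.
p and q are the roots of t² − 1506t + 549053 = 0.
Discriminant: 1506² − 4·549053 = 2268036 − 2196212 = 71824; √71824 = 268.
q = (1506 − 268)/2 = 619, p = (1506 + 268)/2 = 887.
Check: 619 · 887 = 549053.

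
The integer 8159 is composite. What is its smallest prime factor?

8159 is odd.
Digit sum 23, not divisible by 3.
Ends in 9: not divisible by 5.
7: 8159 = 7·1165 + 4
11: 8159 = 11·741 + 8
13: 8159 = 13·627 + 8
17: 8159 = 17·479 + 16
19: 8159 = 19·429 + 8
23: 8159 = 23·354 + 17
29: 8159 = 29·281 + 10
31: 8159 = 31·263 + 6
37: 8159 = 37·220 + 19
41: 8159 = 41·199

41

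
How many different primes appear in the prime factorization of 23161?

3

23161 = 19 · 1219
1219 = 23 · 53
23161 = 19 · 23 · 53, which has 3 distinct prime factors.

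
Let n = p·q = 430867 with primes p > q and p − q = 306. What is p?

Since p = q + 306, we have 430867 = q(q + 306), so q² + 306q − 430867 = 0.
Discriminant: 306² + 4·430867 = 93636 + 1723468 = 1817104; √1817104 = 1348.
q = (−306 + 1348)/2 = 521, and p = q + 306 = 827.
Check: 521 · 827 = 430867.

827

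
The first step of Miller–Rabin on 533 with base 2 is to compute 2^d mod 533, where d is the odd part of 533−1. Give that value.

197

533 − 1 = 532 = 2^2 · 133, so d = 133.
2^1 ≡ 2 (mod 533)
2^2 ≡ 2^2 = 4 ≡ 4 (mod 533)
2^4 ≡ 4^2 = 16 ≡ 16 (mod 533)
2^8 ≡ 16^2 = 256 ≡ 256 (mod 533)
2^16 ≡ 256^2 = 65536 ≡ 510 (mod 533)
2^32 ≡ 510^2 = 260100 ≡ 529 (mod 533)
2^64 ≡ 529^2 = 279841 ≡ 16 (mod 533)
2^128 ≡ 16^2 = 256 ≡ 256 (mod 533)
133 = 128 + 4 + 1 in binary powers of 2.
So 2^133 ≡ 256 · 16 · 2 ≡ 197 (mod 533).
Squaring chain: 197 → 433; never reaches −1, so base 2 is a Miller–Rabin witness that 533 is composite.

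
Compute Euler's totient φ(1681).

Factor: 1681 = 41^2.
φ(1681) = 41^1·(41−1) = 1640.

1640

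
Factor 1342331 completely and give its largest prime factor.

1342331 = 19 · 70649
70649 = 31 · 2279
2279 = 43 · 53
53 is prime.
So 1342331 = 19 · 31 · 43 · 53; the largest prime factor is 53.

53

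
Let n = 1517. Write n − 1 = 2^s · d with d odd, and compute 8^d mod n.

1517 − 1 = 1516 = 2^2 · 379, so d = 379.
8^1 ≡ 8 (mod 1517)
8^2 ≡ 8^2 = 64 ≡ 64 (mod 1517)
8^4 ≡ 64^2 = 4096 ≡ 1062 (mod 1517)
8^8 ≡ 1062^2 = 1127844 ≡ 713 (mod 1517)
8^16 ≡ 713^2 = 508369 ≡ 174 (mod 1517)
8^32 ≡ 174^2 = 30276 ≡ 1453 (mod 1517)
8^64 ≡ 1453^2 = 2111209 ≡ 1062 (mod 1517)
8^128 ≡ 1062^2 = 1127844 ≡ 713 (mod 1517)
8^256 ≡ 713^2 = 508369 ≡ 174 (mod 1517)
379 = 256 + 64 + 32 + 16 + 8 + 2 + 1 in binary powers of 2.
So 8^379 ≡ 174 · 1062 · 1453 · 174 · 713 · 64 · 8 ≡ 1102 (mod 1517).
Squaring chain: 1102 → 804; never reaches −1, so base 8 is a Miller–Rabin witness that 1517 is composite.

1102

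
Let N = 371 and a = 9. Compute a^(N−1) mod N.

275

9^1 ≡ 9 (mod 371)
9^2 ≡ 9^2 = 81 ≡ 81 (mod 371)
9^4 ≡ 81^2 = 6561 ≡ 254 (mod 371)
9^8 ≡ 254^2 = 64516 ≡ 333 (mod 371)
9^16 ≡ 333^2 = 110889 ≡ 331 (mod 371)
9^32 ≡ 331^2 = 109561 ≡ 116 (mod 371)
9^64 ≡ 116^2 = 13456 ≡ 100 (mod 371)
9^128 ≡ 100^2 = 10000 ≡ 354 (mod 371)
9^256 ≡ 354^2 = 125316 ≡ 289 (mod 371)
370 = 256 + 64 + 32 + 16 + 2 in binary powers of 2.
So 9^370 ≡ 289 · 100 · 116 · 331 · 81 ≡ 275 (mod 371).
Since 275 ≠ 1, base 9 is a Fermat witness: 371 is composite.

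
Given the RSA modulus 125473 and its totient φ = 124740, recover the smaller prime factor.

271

φ(n) = (p−1)(q−1) = n − (p+q) + 1, so p + q = 125473 − 124740 + 1 = 734.
p and q are the roots of t² − 734t + 125473 = 0.
Discriminant: 734² − 4·125473 = 538756 − 501892 = 36864; √36864 = 192.
q = (734 − 192)/2 = 271, p = (734 + 192)/2 = 463.
Check: 271 · 463 = 125473.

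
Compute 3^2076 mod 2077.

3^1 ≡ 3 (mod 2077)
3^2 ≡ 3^2 = 9 ≡ 9 (mod 2077)
3^4 ≡ 9^2 = 81 ≡ 81 (mod 2077)
3^8 ≡ 81^2 = 6561 ≡ 330 (mod 2077)
3^16 ≡ 330^2 = 108900 ≡ 896 (mod 2077)
3^32 ≡ 896^2 = 802816 ≡ 1094 (mod 2077)
3^64 ≡ 1094^2 = 1196836 ≡ 484 (mod 2077)
3^128 ≡ 484^2 = 234256 ≡ 1632 (mod 2077)
3^256 ≡ 1632^2 = 2663424 ≡ 710 (mod 2077)
3^512 ≡ 710^2 = 504100 ≡ 1466 (mod 2077)
3^1024 ≡ 1466^2 = 2149156 ≡ 1538 (mod 2077)
3^2048 ≡ 1538^2 = 2365444 ≡ 1818 (mod 2077)
2076 = 2048 + 16 + 8 + 4 in binary powers of 2.
So 3^2076 ≡ 1818 · 896 · 330 · 81 ≡ 1938 (mod 2077).
Since 1938 ≠ 1, base 3 is a Fermat witness: 2077 is composite.

1938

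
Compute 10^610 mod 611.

10^1 ≡ 10 (mod 611)
10^2 ≡ 10^2 = 100 ≡ 100 (mod 611)
10^4 ≡ 100^2 = 10000 ≡ 224 (mod 611)
10^8 ≡ 224^2 = 50176 ≡ 74 (mod 611)
10^16 ≡ 74^2 = 5476 ≡ 588 (mod 611)
10^32 ≡ 588^2 = 345744 ≡ 529 (mod 611)
10^64 ≡ 529^2 = 279841 ≡ 3 (mod 611)
10^128 ≡ 3^2 = 9 ≡ 9 (mod 611)
10^256 ≡ 9^2 = 81 ≡ 81 (mod 611)
10^512 ≡ 81^2 = 6561 ≡ 451 (mod 611)
610 = 512 + 64 + 32 + 2 in binary powers of 2.
So 10^610 ≡ 451 · 3 · 529 · 100 ≡ 549 (mod 611).
Since 549 ≠ 1, base 10 is a Fermat witness: 611 is composite.

549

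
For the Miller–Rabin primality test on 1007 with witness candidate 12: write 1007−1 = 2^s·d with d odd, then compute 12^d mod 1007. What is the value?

1007 − 1 = 1006 = 2^1 · 503, so d = 503.
12^1 ≡ 12 (mod 1007)
12^2 ≡ 12^2 = 144 ≡ 144 (mod 1007)
12^4 ≡ 144^2 = 20736 ≡ 596 (mod 1007)
12^8 ≡ 596^2 = 355216 ≡ 752 (mod 1007)
12^16 ≡ 752^2 = 565504 ≡ 577 (mod 1007)
12^32 ≡ 577^2 = 332929 ≡ 619 (mod 1007)
12^64 ≡ 619^2 = 383161 ≡ 501 (mod 1007)
12^128 ≡ 501^2 = 251001 ≡ 258 (mod 1007)
12^256 ≡ 258^2 = 66564 ≡ 102 (mod 1007)
503 = 256 + 128 + 64 + 32 + 16 + 4 + 2 + 1 in binary powers of 2.
So 12^503 ≡ 102 · 258 · 501 · 619 · 577 · 596 · 144 · 12 ≡ 198 (mod 1007).
Squaring chain: 198; never reaches −1, so base 12 is a Miller–Rabin witness that 1007 is composite.

198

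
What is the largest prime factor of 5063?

83

5063 = 61 · 83
83 is prime.
So 5063 = 61 · 83; the largest prime factor is 83.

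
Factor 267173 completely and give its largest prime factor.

71

267173 = 53 · 5041
5041 = 71 · 71
71 = 71 · 1
So 267173 = 53 · 71^2; the largest prime factor is 71.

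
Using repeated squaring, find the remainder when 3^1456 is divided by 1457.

3^1 ≡ 3 (mod 1457)
3^2 ≡ 3^2 = 9 ≡ 9 (mod 1457)
3^4 ≡ 9^2 = 81 ≡ 81 (mod 1457)
3^8 ≡ 81^2 = 6561 ≡ 733 (mod 1457)
3^16 ≡ 733^2 = 537289 ≡ 1113 (mod 1457)
3^32 ≡ 1113^2 = 1238769 ≡ 319 (mod 1457)
3^64 ≡ 319^2 = 101761 ≡ 1228 (mod 1457)
3^128 ≡ 1228^2 = 1507984 ≡ 1446 (mod 1457)
3^256 ≡ 1446^2 = 2090916 ≡ 121 (mod 1457)
3^512 ≡ 121^2 = 14641 ≡ 71 (mod 1457)
3^1024 ≡ 71^2 = 5041 ≡ 670 (mod 1457)
1456 = 1024 + 256 + 128 + 32 + 16 in binary powers of 2.
So 3^1456 ≡ 670 · 121 · 1446 · 319 · 1113 ≡ 307 (mod 1457).
Since 307 ≠ 1, base 3 is a Fermat witness: 1457 is composite.

307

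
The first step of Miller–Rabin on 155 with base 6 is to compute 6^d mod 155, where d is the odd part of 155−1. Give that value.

26

155 − 1 = 154 = 2^1 · 77, so d = 77.
6^1 ≡ 6 (mod 155)
6^2 ≡ 6^2 = 36 ≡ 36 (mod 155)
6^4 ≡ 36^2 = 1296 ≡ 56 (mod 155)
6^8 ≡ 56^2 = 3136 ≡ 36 (mod 155)
6^16 ≡ 36^2 = 1296 ≡ 56 (mod 155)
6^32 ≡ 56^2 = 3136 ≡ 36 (mod 155)
6^64 ≡ 36^2 = 1296 ≡ 56 (mod 155)
77 = 64 + 8 + 4 + 1 in binary powers of 2.
So 6^77 ≡ 56 · 36 · 56 · 6 ≡ 26 (mod 155).
Squaring chain: 26; never reaches −1, so base 6 is a Miller–Rabin witness that 155 is composite.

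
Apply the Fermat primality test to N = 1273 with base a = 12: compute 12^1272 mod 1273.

12^1 ≡ 12 (mod 1273)
12^2 ≡ 12^2 = 144 ≡ 144 (mod 1273)
12^4 ≡ 144^2 = 20736 ≡ 368 (mod 1273)
12^8 ≡ 368^2 = 135424 ≡ 486 (mod 1273)
12^16 ≡ 486^2 = 236196 ≡ 691 (mod 1273)
12^32 ≡ 691^2 = 477481 ≡ 106 (mod 1273)
12^64 ≡ 106^2 = 11236 ≡ 1052 (mod 1273)
12^128 ≡ 1052^2 = 1106704 ≡ 467 (mod 1273)
12^256 ≡ 467^2 = 218089 ≡ 406 (mod 1273)
12^512 ≡ 406^2 = 164836 ≡ 619 (mod 1273)
12^1024 ≡ 619^2 = 383161 ≡ 1261 (mod 1273)
1272 = 1024 + 128 + 64 + 32 + 16 + 8 in binary powers of 2.
So 12^1272 ≡ 1261 · 467 · 1052 · 106 · 691 · 486 ≡ 210 (mod 1273).
Since 210 ≠ 1, base 12 is a Fermat witness: 1273 is composite.

210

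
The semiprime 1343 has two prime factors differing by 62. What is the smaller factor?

Since p = q + 62, we have 1343 = q(q + 62), so q² + 62q − 1343 = 0.
Discriminant: 62² + 4·1343 = 3844 + 5372 = 9216; √9216 = 96.
q = (−62 + 96)/2 = 17, and p = q + 62 = 79.
Check: 17 · 79 = 1343.

17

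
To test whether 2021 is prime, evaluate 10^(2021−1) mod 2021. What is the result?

1615

10^1 ≡ 10 (mod 2021)
10^2 ≡ 10^2 = 100 ≡ 100 (mod 2021)
10^4 ≡ 100^2 = 10000 ≡ 1916 (mod 2021)
10^8 ≡ 1916^2 = 3671056 ≡ 920 (mod 2021)
10^16 ≡ 920^2 = 846400 ≡ 1622 (mod 2021)
10^32 ≡ 1622^2 = 2630884 ≡ 1563 (mod 2021)
10^64 ≡ 1563^2 = 2442969 ≡ 1601 (mod 2021)
10^128 ≡ 1601^2 = 2563201 ≡ 573 (mod 2021)
10^256 ≡ 573^2 = 328329 ≡ 927 (mod 2021)
10^512 ≡ 927^2 = 859329 ≡ 404 (mod 2021)
10^1024 ≡ 404^2 = 163216 ≡ 1536 (mod 2021)
2020 = 1024 + 512 + 256 + 128 + 64 + 32 + 4 in binary powers of 2.
So 10^2020 ≡ 1536 · 404 · 927 · 573 · 1601 · 1563 · 1916 ≡ 1615 (mod 2021).
Since 1615 ≠ 1, base 10 is a Fermat witness: 2021 is composite.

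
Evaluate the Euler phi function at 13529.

13284

Factor: 13529 = 83 · 163.
φ(13529) = (83−1) · (163−1) = 82 · 162 = 13284.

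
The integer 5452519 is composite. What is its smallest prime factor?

83

5452519 is odd.
Digit sum 31, not divisible by 3.
Ends in 9: not divisible by 5.
7: 5452519 = 7·778931 + 2
11: 5452519 = 11·495683 + 6
13: 5452519 = 13·419424 + 7
17: 5452519 = 17·320736 + 7
19: 5452519 = 19·286974 + 13
23: 5452519 = 23·237066 + 1
29: 5452519 = 29·188017 + 26
31: 5452519 = 31·175887 + 22
37: 5452519 = 37·147365 + 14
41: 5452519 = 41·132988 + 11
43: 5452519 = 43·126802 + 33
47: 5452519 = 47·116011 + 2
53: 5452519 = 53·102877 + 38
59: 5452519 = 59·92415 + 34
61: 5452519 = 61·89385 + 34
67: 5452519 = 67·81380 + 59
71: 5452519 = 71·76796 + 3
73: 5452519 = 73·74692 + 3
79: 5452519 = 79·69019 + 18
83: 5452519 = 83·65693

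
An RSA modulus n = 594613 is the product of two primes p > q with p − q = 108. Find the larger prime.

827

Since p = q + 108, we have 594613 = q(q + 108), so q² + 108q − 594613 = 0.
Discriminant: 108² + 4·594613 = 11664 + 2378452 = 2390116; √2390116 = 1546.
q = (−108 + 1546)/2 = 719, and p = q + 108 = 827.
Check: 719 · 827 = 594613.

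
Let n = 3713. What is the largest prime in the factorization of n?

79

3713 = 47 · 79
79 is prime.
So 3713 = 47 · 79; the largest prime factor is 79.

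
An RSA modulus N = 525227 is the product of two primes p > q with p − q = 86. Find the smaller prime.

Since p = q + 86, we have 525227 = q(q + 86), so q² + 86q − 525227 = 0.
Discriminant: 86² + 4·525227 = 7396 + 2100908 = 2108304; √2108304 = 1452.
q = (−86 + 1452)/2 = 683, and p = q + 86 = 769.
Check: 683 · 769 = 525227.

683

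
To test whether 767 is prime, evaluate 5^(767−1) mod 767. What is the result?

5^1 ≡ 5 (mod 767)
5^2 ≡ 5^2 = 25 ≡ 25 (mod 767)
5^4 ≡ 25^2 = 625 ≡ 625 (mod 767)
5^8 ≡ 625^2 = 390625 ≡ 222 (mod 767)
5^16 ≡ 222^2 = 49284 ≡ 196 (mod 767)
5^32 ≡ 196^2 = 38416 ≡ 66 (mod 767)
5^64 ≡ 66^2 = 4356 ≡ 521 (mod 767)
5^128 ≡ 521^2 = 271441 ≡ 690 (mod 767)
5^256 ≡ 690^2 = 476100 ≡ 560 (mod 767)
5^512 ≡ 560^2 = 313600 ≡ 664 (mod 767)
766 = 512 + 128 + 64 + 32 + 16 + 8 + 4 + 2 in binary powers of 2.
So 5^766 ≡ 664 · 690 · 521 · 66 · 196 · 222 · 625 · 25 ≡ 454 (mod 767).
Since 454 ≠ 1, base 5 is a Fermat witness: 767 is composite.

454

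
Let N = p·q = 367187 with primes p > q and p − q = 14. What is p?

613

Since p = q + 14, we have 367187 = q(q + 14), so q² + 14q − 367187 = 0.
Discriminant: 14² + 4·367187 = 196 + 1468748 = 1468944; √1468944 = 1212.
q = (−14 + 1212)/2 = 599, and p = q + 14 = 613.
Check: 599 · 613 = 367187.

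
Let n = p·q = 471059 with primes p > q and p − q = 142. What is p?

Since p = q + 142, we have 471059 = q(q + 142), so q² + 142q − 471059 = 0.
Discriminant: 142² + 4·471059 = 20164 + 1884236 = 1904400; √1904400 = 1380.
q = (−142 + 1380)/2 = 619, and p = q + 142 = 761.
Check: 619 · 761 = 471059.

761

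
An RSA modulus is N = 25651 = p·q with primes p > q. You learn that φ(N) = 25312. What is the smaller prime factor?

113

φ(n) = (p−1)(q−1) = n − (p+q) + 1, so p + q = 25651 − 25312 + 1 = 340.
p and q are the roots of t² − 340t + 25651 = 0.
Discriminant: 340² − 4·25651 = 115600 − 102604 = 12996; √12996 = 114.
q = (340 − 114)/2 = 113, p = (340 + 114)/2 = 227.
Check: 113 · 227 = 25651.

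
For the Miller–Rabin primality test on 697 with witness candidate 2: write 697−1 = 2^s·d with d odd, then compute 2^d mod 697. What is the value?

697 − 1 = 696 = 2^3 · 87, so d = 87.
2^1 ≡ 2 (mod 697)
2^2 ≡ 2^2 = 4 ≡ 4 (mod 697)
2^4 ≡ 4^2 = 16 ≡ 16 (mod 697)
2^8 ≡ 16^2 = 256 ≡ 256 (mod 697)
2^16 ≡ 256^2 = 65536 ≡ 18 (mod 697)
2^32 ≡ 18^2 = 324 ≡ 324 (mod 697)
2^64 ≡ 324^2 = 104976 ≡ 426 (mod 697)
87 = 64 + 16 + 4 + 2 + 1 in binary powers of 2.
So 2^87 ≡ 426 · 18 · 16 · 4 · 2 ≡ 128 (mod 697).
Squaring chain: 128 → 353 → 543; never reaches −1, so base 2 is a Miller–Rabin witness that 697 is composite.

128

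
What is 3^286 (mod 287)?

32

3^1 ≡ 3 (mod 287)
3^2 ≡ 3^2 = 9 ≡ 9 (mod 287)
3^4 ≡ 9^2 = 81 ≡ 81 (mod 287)
3^8 ≡ 81^2 = 6561 ≡ 247 (mod 287)
3^16 ≡ 247^2 = 61009 ≡ 165 (mod 287)
3^32 ≡ 165^2 = 27225 ≡ 247 (mod 287)
3^64 ≡ 247^2 = 61009 ≡ 165 (mod 287)
3^128 ≡ 165^2 = 27225 ≡ 247 (mod 287)
3^256 ≡ 247^2 = 61009 ≡ 165 (mod 287)
286 = 256 + 16 + 8 + 4 + 2 in binary powers of 2.
So 3^286 ≡ 165 · 165 · 247 · 81 · 9 ≡ 32 (mod 287).
Since 32 ≠ 1, base 3 is a Fermat witness: 287 is composite.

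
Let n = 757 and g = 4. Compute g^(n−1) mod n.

1

4^1 ≡ 4 (mod 757)
4^2 ≡ 4^2 = 16 ≡ 16 (mod 757)
4^4 ≡ 16^2 = 256 ≡ 256 (mod 757)
4^8 ≡ 256^2 = 65536 ≡ 434 (mod 757)
4^16 ≡ 434^2 = 188356 ≡ 620 (mod 757)
4^32 ≡ 620^2 = 384400 ≡ 601 (mod 757)
4^64 ≡ 601^2 = 361201 ≡ 112 (mod 757)
4^128 ≡ 112^2 = 12544 ≡ 432 (mod 757)
4^256 ≡ 432^2 = 186624 ≡ 402 (mod 757)
4^512 ≡ 402^2 = 161604 ≡ 363 (mod 757)
756 = 512 + 128 + 64 + 32 + 16 + 4 in binary powers of 2.
So 4^756 ≡ 363 · 432 · 112 · 601 · 620 · 256 ≡ 1 (mod 757).
Since the result is 1, base 4 gives no evidence that 757 is composite.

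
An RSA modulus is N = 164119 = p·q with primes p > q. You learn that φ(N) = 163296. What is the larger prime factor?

φ(n) = (p−1)(q−1) = n − (p+q) + 1, so p + q = 164119 − 163296 + 1 = 824.
p and q are the roots of t² − 824t + 164119 = 0.
Discriminant: 824² − 4·164119 = 678976 − 656476 = 22500; √22500 = 150.
q = (824 − 150)/2 = 337, p = (824 + 150)/2 = 487.
Check: 337 · 487 = 164119.

487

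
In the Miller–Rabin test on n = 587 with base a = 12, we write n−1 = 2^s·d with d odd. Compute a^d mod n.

587 − 1 = 586 = 2^1 · 293, so d = 293.
12^1 ≡ 12 (mod 587)
12^2 ≡ 12^2 = 144 ≡ 144 (mod 587)
12^4 ≡ 144^2 = 20736 ≡ 191 (mod 587)
12^8 ≡ 191^2 = 36481 ≡ 87 (mod 587)
12^16 ≡ 87^2 = 7569 ≡ 525 (mod 587)
12^32 ≡ 525^2 = 275625 ≡ 322 (mod 587)
12^64 ≡ 322^2 = 103684 ≡ 372 (mod 587)
12^128 ≡ 372^2 = 138384 ≡ 439 (mod 587)
12^256 ≡ 439^2 = 192721 ≡ 185 (mod 587)
293 = 256 + 32 + 4 + 1 in binary powers of 2.
So 12^293 ≡ 185 · 322 · 191 · 12 ≡ 1 (mod 587).
Since 12^d ≡ 1 (mod 587), base 12 does not prove 587 composite.

1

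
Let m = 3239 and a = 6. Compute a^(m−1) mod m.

705

6^1 ≡ 6 (mod 3239)
6^2 ≡ 6^2 = 36 ≡ 36 (mod 3239)
6^4 ≡ 36^2 = 1296 ≡ 1296 (mod 3239)
6^8 ≡ 1296^2 = 1679616 ≡ 1814 (mod 3239)
6^16 ≡ 1814^2 = 3290596 ≡ 3011 (mod 3239)
6^32 ≡ 3011^2 = 9066121 ≡ 160 (mod 3239)
6^64 ≡ 160^2 = 25600 ≡ 2927 (mod 3239)
6^128 ≡ 2927^2 = 8567329 ≡ 174 (mod 3239)
6^256 ≡ 174^2 = 30276 ≡ 1125 (mod 3239)
6^512 ≡ 1125^2 = 1265625 ≡ 2415 (mod 3239)
6^1024 ≡ 2415^2 = 5832225 ≡ 2025 (mod 3239)
6^2048 ≡ 2025^2 = 4100625 ≡ 51 (mod 3239)
3238 = 2048 + 1024 + 128 + 32 + 4 + 2 in binary powers of 2.
So 6^3238 ≡ 51 · 2025 · 174 · 160 · 1296 · 36 ≡ 705 (mod 3239).
Since 705 ≠ 1, base 6 is a Fermat witness: 3239 is composite.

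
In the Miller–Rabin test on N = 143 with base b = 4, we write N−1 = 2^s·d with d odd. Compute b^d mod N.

143 − 1 = 142 = 2^1 · 71, so d = 71.
4^1 ≡ 4 (mod 143)
4^2 ≡ 4^2 = 16 ≡ 16 (mod 143)
4^4 ≡ 16^2 = 256 ≡ 113 (mod 143)
4^8 ≡ 113^2 = 12769 ≡ 42 (mod 143)
4^16 ≡ 42^2 = 1764 ≡ 48 (mod 143)
4^32 ≡ 48^2 = 2304 ≡ 16 (mod 143)
4^64 ≡ 16^2 = 256 ≡ 113 (mod 143)
71 = 64 + 4 + 2 + 1 in binary powers of 2.
So 4^71 ≡ 113 · 113 · 16 · 4 ≡ 114 (mod 143).
Squaring chain: 114; never reaches −1, so base 4 is a Miller–Rabin witness that 143 is composite.

114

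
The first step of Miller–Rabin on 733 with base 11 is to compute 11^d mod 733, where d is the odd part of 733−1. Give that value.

353

733 − 1 = 732 = 2^2 · 183, so d = 183.
11^1 ≡ 11 (mod 733)
11^2 ≡ 11^2 = 121 ≡ 121 (mod 733)
11^4 ≡ 121^2 = 14641 ≡ 714 (mod 733)
11^8 ≡ 714^2 = 509796 ≡ 361 (mod 733)
11^16 ≡ 361^2 = 130321 ≡ 580 (mod 733)
11^32 ≡ 580^2 = 336400 ≡ 686 (mod 733)
11^64 ≡ 686^2 = 470596 ≡ 10 (mod 733)
11^128 ≡ 10^2 = 100 ≡ 100 (mod 733)
183 = 128 + 32 + 16 + 4 + 2 + 1 in binary powers of 2.
So 11^183 ≡ 100 · 686 · 580 · 714 · 121 · 11 ≡ 353 (mod 733).
Squaring chain: 353 → 732; reaches −1, so base 11 does not prove 733 composite.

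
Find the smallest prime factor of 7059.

7059 is odd.
Digit sum 21, divisible by 3.

3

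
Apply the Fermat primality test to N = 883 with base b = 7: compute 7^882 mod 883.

1

7^1 ≡ 7 (mod 883)
7^2 ≡ 7^2 = 49 ≡ 49 (mod 883)
7^4 ≡ 49^2 = 2401 ≡ 635 (mod 883)
7^8 ≡ 635^2 = 403225 ≡ 577 (mod 883)
7^16 ≡ 577^2 = 332929 ≡ 38 (mod 883)
7^32 ≡ 38^2 = 1444 ≡ 561 (mod 883)
7^64 ≡ 561^2 = 314721 ≡ 373 (mod 883)
7^128 ≡ 373^2 = 139129 ≡ 498 (mod 883)
7^256 ≡ 498^2 = 248004 ≡ 764 (mod 883)
7^512 ≡ 764^2 = 583696 ≡ 33 (mod 883)
882 = 512 + 256 + 64 + 32 + 16 + 2 in binary powers of 2.
So 7^882 ≡ 33 · 764 · 373 · 561 · 38 · 49 ≡ 1 (mod 883).
Since the result is 1, base 7 gives no evidence that 883 is composite.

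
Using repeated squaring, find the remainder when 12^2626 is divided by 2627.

83

12^1 ≡ 12 (mod 2627)
12^2 ≡ 12^2 = 144 ≡ 144 (mod 2627)
12^4 ≡ 144^2 = 20736 ≡ 2347 (mod 2627)
12^8 ≡ 2347^2 = 5508409 ≡ 2217 (mod 2627)
12^16 ≡ 2217^2 = 4915089 ≡ 2599 (mod 2627)
12^32 ≡ 2599^2 = 6754801 ≡ 784 (mod 2627)
12^64 ≡ 784^2 = 614656 ≡ 2565 (mod 2627)
12^128 ≡ 2565^2 = 6579225 ≡ 1217 (mod 2627)
12^256 ≡ 1217^2 = 1481089 ≡ 2088 (mod 2627)
12^512 ≡ 2088^2 = 4359744 ≡ 1551 (mod 2627)
12^1024 ≡ 1551^2 = 2405601 ≡ 1896 (mod 2627)
12^2048 ≡ 1896^2 = 3594816 ≡ 1080 (mod 2627)
2626 = 2048 + 512 + 64 + 2 in binary powers of 2.
So 12^2626 ≡ 1080 · 1551 · 2565 · 144 ≡ 83 (mod 2627).
Since 83 ≠ 1, base 12 is a Fermat witness: 2627 is composite.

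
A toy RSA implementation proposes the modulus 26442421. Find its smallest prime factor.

26442421 is odd.
Digit sum 25, not divisible by 3.
Ends in 1: not divisible by 5.
7: 26442421 = 7·3777488 + 5
11: 26442421 = 11·2403856 + 5
13: 26442421 = 13·2034032 + 5
17: 26442421 = 17·1555436 + 9
19: 26442421 = 19·1391706 + 7
23: 26442421 = 23·1149670 + 11
29: 26442421 = 29·911807 + 18
31: 26442421 = 31·852981 + 10
37: 26442421 = 37·714660 + 1
41: 26442421 = 41·644937 + 4
43: 26442421 = 43·614940 + 1
47: 26442421 = 47·562604 + 33
53: 26442421 = 53·498913 + 32
59: 26442421 = 59·448176 + 37
61: 26442421 = 61·433482 + 19
67: 26442421 = 67·394663

67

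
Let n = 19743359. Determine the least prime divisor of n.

67

19743359 is odd.
Digit sum 41, not divisible by 3.
Ends in 9: not divisible by 5.
7: 19743359 = 7·2820479 + 6
11: 19743359 = 11·1794850 + 9
13: 19743359 = 13·1518719 + 12
17: 19743359 = 17·1161374 + 1
19: 19743359 = 19·1039124 + 3
23: 19743359 = 23·858406 + 21
29: 19743359 = 29·680805 + 14
31: 19743359 = 31·636882 + 17
37: 19743359 = 37·533604 + 11
41: 19743359 = 41·481545 + 14
43: 19743359 = 43·459147 + 38
47: 19743359 = 47·420071 + 22
53: 19743359 = 53·372516 + 11
59: 19743359 = 59·334633 + 12
61: 19743359 = 61·323661 + 38
67: 19743359 = 67·294677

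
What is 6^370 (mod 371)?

281

6^1 ≡ 6 (mod 371)
6^2 ≡ 6^2 = 36 ≡ 36 (mod 371)
6^4 ≡ 36^2 = 1296 ≡ 183 (mod 371)
6^8 ≡ 183^2 = 33489 ≡ 99 (mod 371)
6^16 ≡ 99^2 = 9801 ≡ 155 (mod 371)
6^32 ≡ 155^2 = 24025 ≡ 281 (mod 371)
6^64 ≡ 281^2 = 78961 ≡ 309 (mod 371)
6^128 ≡ 309^2 = 95481 ≡ 134 (mod 371)
6^256 ≡ 134^2 = 17956 ≡ 148 (mod 371)
370 = 256 + 64 + 32 + 16 + 2 in binary powers of 2.
So 6^370 ≡ 148 · 309 · 281 · 155 · 36 ≡ 281 (mod 371).
Since 281 ≠ 1, base 6 is a Fermat witness: 371 is composite.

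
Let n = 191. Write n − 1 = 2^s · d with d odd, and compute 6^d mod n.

191 − 1 = 190 = 2^1 · 95, so d = 95.
6^1 ≡ 6 (mod 191)
6^2 ≡ 6^2 = 36 ≡ 36 (mod 191)
6^4 ≡ 36^2 = 1296 ≡ 150 (mod 191)
6^8 ≡ 150^2 = 22500 ≡ 153 (mod 191)
6^16 ≡ 153^2 = 23409 ≡ 107 (mod 191)
6^32 ≡ 107^2 = 11449 ≡ 180 (mod 191)
6^64 ≡ 180^2 = 32400 ≡ 121 (mod 191)
95 = 64 + 16 + 8 + 4 + 2 + 1 in binary powers of 2.
So 6^95 ≡ 121 · 107 · 153 · 150 · 36 · 6 ≡ 1 (mod 191).
Since 6^d ≡ 1 (mod 191), base 6 does not prove 191 composite.

1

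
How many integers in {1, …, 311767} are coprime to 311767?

295680

Factor: 311767 = 31 · 89 · 113.
φ(311767) = (31−1) · (89−1) · (113−1) = 30 · 88 · 112 = 295680.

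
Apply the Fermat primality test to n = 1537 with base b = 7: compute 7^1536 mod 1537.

314

7^1 ≡ 7 (mod 1537)
7^2 ≡ 7^2 = 49 ≡ 49 (mod 1537)
7^4 ≡ 49^2 = 2401 ≡ 864 (mod 1537)
7^8 ≡ 864^2 = 746496 ≡ 1051 (mod 1537)
7^16 ≡ 1051^2 = 1104601 ≡ 1035 (mod 1537)
7^32 ≡ 1035^2 = 1071225 ≡ 1473 (mod 1537)
7^64 ≡ 1473^2 = 2169729 ≡ 1022 (mod 1537)
7^128 ≡ 1022^2 = 1044484 ≡ 861 (mod 1537)
7^256 ≡ 861^2 = 741321 ≡ 487 (mod 1537)
7^512 ≡ 487^2 = 237169 ≡ 471 (mod 1537)
7^1024 ≡ 471^2 = 221841 ≡ 513 (mod 1537)
1536 = 1024 + 512 in binary powers of 2.
So 7^1536 ≡ 513 · 471 ≡ 314 (mod 1537).
Since 314 ≠ 1, base 7 is a Fermat witness: 1537 is composite.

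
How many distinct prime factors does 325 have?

2

325 = 5^2 · 13
325 = 5^2 · 13, which has 2 distinct prime factors.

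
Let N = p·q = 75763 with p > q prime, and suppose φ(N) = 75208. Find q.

φ(n) = (p−1)(q−1) = n − (p+q) + 1, so p + q = 75763 − 75208 + 1 = 556.
p and q are the roots of t² − 556t + 75763 = 0.
Discriminant: 556² − 4·75763 = 309136 − 303052 = 6084; √6084 = 78.
q = (556 − 78)/2 = 239, p = (556 + 78)/2 = 317.
Check: 239 · 317 = 75763.

239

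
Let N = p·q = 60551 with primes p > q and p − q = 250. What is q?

151

Since p = q + 250, we have 60551 = q(q + 250), so q² + 250q − 60551 = 0.
Discriminant: 250² + 4·60551 = 62500 + 242204 = 304704; √304704 = 552.
q = (−250 + 552)/2 = 151, and p = q + 250 = 401.
Check: 151 · 401 = 60551.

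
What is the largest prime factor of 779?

41

779 = 19 · 41
41 is prime.
So 779 = 19 · 41; the largest prime factor is 41.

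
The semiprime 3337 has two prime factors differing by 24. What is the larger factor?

71

Since p = q + 24, we have 3337 = q(q + 24), so q² + 24q − 3337 = 0.
Discriminant: 24² + 4·3337 = 576 + 13348 = 13924; √13924 = 118.
q = (−24 + 118)/2 = 47, and p = q + 24 = 71.
Check: 47 · 71 = 3337.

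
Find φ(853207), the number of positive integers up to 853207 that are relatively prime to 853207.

823200

Factor: 853207 = 61 · 71 · 197.
φ(853207) = (61−1) · (71−1) · (197−1) = 60 · 70 · 196 = 823200.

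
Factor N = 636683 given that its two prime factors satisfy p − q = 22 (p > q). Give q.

Since p = q + 22, we have 636683 = q(q + 22), so q² + 22q − 636683 = 0.
Discriminant: 22² + 4·636683 = 484 + 2546732 = 2547216; √2547216 = 1596.
q = (−22 + 1596)/2 = 787, and p = q + 22 = 809.
Check: 787 · 809 = 636683.

787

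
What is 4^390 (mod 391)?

4^1 ≡ 4 (mod 391)
4^2 ≡ 4^2 = 16 ≡ 16 (mod 391)
4^4 ≡ 16^2 = 256 ≡ 256 (mod 391)
4^8 ≡ 256^2 = 65536 ≡ 239 (mod 391)
4^16 ≡ 239^2 = 57121 ≡ 35 (mod 391)
4^32 ≡ 35^2 = 1225 ≡ 52 (mod 391)
4^64 ≡ 52^2 = 2704 ≡ 358 (mod 391)
4^128 ≡ 358^2 = 128164 ≡ 307 (mod 391)
4^256 ≡ 307^2 = 94249 ≡ 18 (mod 391)
390 = 256 + 128 + 4 + 2 in binary powers of 2.
So 4^390 ≡ 18 · 307 · 256 · 16 ≡ 288 (mod 391).
Since 288 ≠ 1, base 4 is a Fermat witness: 391 is composite.

288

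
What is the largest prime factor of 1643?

53

1643 = 31 · 53
53 is prime.
So 1643 = 31 · 53; the largest prime factor is 53.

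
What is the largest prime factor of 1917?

1917 = 3 · 639
639 = 3 · 213
213 = 3 · 71
71 is prime.
So 1917 = 3^3 · 71; the largest prime factor is 71.

71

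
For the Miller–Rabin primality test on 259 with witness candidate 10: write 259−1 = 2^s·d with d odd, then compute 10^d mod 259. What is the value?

223

259 − 1 = 258 = 2^1 · 129, so d = 129.
10^1 ≡ 10 (mod 259)
10^2 ≡ 10^2 = 100 ≡ 100 (mod 259)
10^4 ≡ 100^2 = 10000 ≡ 158 (mod 259)
10^8 ≡ 158^2 = 24964 ≡ 100 (mod 259)
10^16 ≡ 100^2 = 10000 ≡ 158 (mod 259)
10^32 ≡ 158^2 = 24964 ≡ 100 (mod 259)
10^64 ≡ 100^2 = 10000 ≡ 158 (mod 259)
10^128 ≡ 158^2 = 24964 ≡ 100 (mod 259)
129 = 128 + 1 in binary powers of 2.
So 10^129 ≡ 100 · 10 ≡ 223 (mod 259).
Squaring chain: 223; never reaches −1, so base 10 is a Miller–Rabin witness that 259 is composite.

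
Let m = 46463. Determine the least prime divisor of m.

46463 is odd.
Digit sum 23, not divisible by 3.
Ends in 3: not divisible by 5.
7: 46463 = 7·6637 + 4
11: 46463 = 11·4223 + 10
13: 46463 = 13·3574 + 1
17: 46463 = 17·2733 + 2
19: 46463 = 19·2445 + 8
23: 46463 = 23·2020 + 3
29: 46463 = 29·1602 + 5
31: 46463 = 31·1498 + 25
37: 46463 = 37·1255 + 28
41: 46463 = 41·1133 + 10
43: 46463 = 43·1080 + 23
47: 46463 = 47·988 + 27
53: 46463 = 53·876 + 35
59: 46463 = 59·787 + 30
61: 46463 = 61·761 + 42
67: 46463 = 67·693 + 32
71: 46463 = 71·654 + 29
73: 46463 = 73·636 + 35
79: 46463 = 79·588 + 11
83: 46463 = 83·559 + 66
89: 46463 = 89·522 + 5
97: 46463 = 97·479

97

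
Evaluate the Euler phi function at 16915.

Factor: 16915 = 5 · 17 · 199.
φ(16915) = (5−1) · (17−1) · (199−1) = 4 · 16 · 198 = 12672.

12672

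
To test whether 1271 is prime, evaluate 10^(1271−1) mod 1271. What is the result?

10^1 ≡ 10 (mod 1271)
10^2 ≡ 10^2 = 100 ≡ 100 (mod 1271)
10^4 ≡ 100^2 = 10000 ≡ 1103 (mod 1271)
10^8 ≡ 1103^2 = 1216609 ≡ 262 (mod 1271)
10^16 ≡ 262^2 = 68644 ≡ 10 (mod 1271)
10^32 ≡ 10^2 = 100 ≡ 100 (mod 1271)
10^64 ≡ 100^2 = 10000 ≡ 1103 (mod 1271)
10^128 ≡ 1103^2 = 1216609 ≡ 262 (mod 1271)
10^256 ≡ 262^2 = 68644 ≡ 10 (mod 1271)
10^512 ≡ 10^2 = 100 ≡ 100 (mod 1271)
10^1024 ≡ 100^2 = 10000 ≡ 1103 (mod 1271)
1270 = 1024 + 128 + 64 + 32 + 16 + 4 + 2 in binary powers of 2.
So 10^1270 ≡ 1103 · 262 · 1103 · 100 · 10 · 1103 · 100 ≡ 780 (mod 1271).
Since 780 ≠ 1, base 10 is a Fermat witness: 1271 is composite.

780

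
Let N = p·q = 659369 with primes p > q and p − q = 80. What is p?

853

Since p = q + 80, we have 659369 = q(q + 80), so q² + 80q − 659369 = 0.
Discriminant: 80² + 4·659369 = 6400 + 2637476 = 2643876; √2643876 = 1626.
q = (−80 + 1626)/2 = 773, and p = q + 80 = 853.
Check: 773 · 853 = 659369.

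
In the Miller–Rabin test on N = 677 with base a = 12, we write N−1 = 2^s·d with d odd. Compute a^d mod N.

677 − 1 = 676 = 2^2 · 169, so d = 169.
12^1 ≡ 12 (mod 677)
12^2 ≡ 12^2 = 144 ≡ 144 (mod 677)
12^4 ≡ 144^2 = 20736 ≡ 426 (mod 677)
12^8 ≡ 426^2 = 181476 ≡ 40 (mod 677)
12^16 ≡ 40^2 = 1600 ≡ 246 (mod 677)
12^32 ≡ 246^2 = 60516 ≡ 263 (mod 677)
12^64 ≡ 263^2 = 69169 ≡ 115 (mod 677)
12^128 ≡ 115^2 = 13225 ≡ 362 (mod 677)
169 = 128 + 32 + 8 + 1 in binary powers of 2.
So 12^169 ≡ 362 · 263 · 40 · 12 ≡ 26 (mod 677).
Squaring chain: 26 → 676; reaches −1, so base 12 does not prove 677 composite.

26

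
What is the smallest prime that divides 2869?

19

2869 is odd.
Digit sum 25, not divisible by 3.
Ends in 9: not divisible by 5.
7: 2869 = 7·409 + 6
11: 2869 = 11·260 + 9
13: 2869 = 13·220 + 9
17: 2869 = 17·168 + 13
19: 2869 = 19·151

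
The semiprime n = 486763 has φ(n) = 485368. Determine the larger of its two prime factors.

719

φ(n) = (p−1)(q−1) = n − (p+q) + 1, so p + q = 486763 − 485368 + 1 = 1396.
p and q are the roots of t² − 1396t + 486763 = 0.
Discriminant: 1396² − 4·486763 = 1948816 − 1947052 = 1764; √1764 = 42.
q = (1396 − 42)/2 = 677, p = (1396 + 42)/2 = 719.
Check: 677 · 719 = 486763.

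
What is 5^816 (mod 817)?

140

5^1 ≡ 5 (mod 817)
5^2 ≡ 5^2 = 25 ≡ 25 (mod 817)
5^4 ≡ 25^2 = 625 ≡ 625 (mod 817)
5^8 ≡ 625^2 = 390625 ≡ 99 (mod 817)
5^16 ≡ 99^2 = 9801 ≡ 814 (mod 817)
5^32 ≡ 814^2 = 662596 ≡ 9 (mod 817)
5^64 ≡ 9^2 = 81 ≡ 81 (mod 817)
5^128 ≡ 81^2 = 6561 ≡ 25 (mod 817)
5^256 ≡ 25^2 = 625 ≡ 625 (mod 817)
5^512 ≡ 625^2 = 390625 ≡ 99 (mod 817)
816 = 512 + 256 + 32 + 16 in binary powers of 2.
So 5^816 ≡ 99 · 625 · 9 · 814 ≡ 140 (mod 817).
Since 140 ≠ 1, base 5 is a Fermat witness: 817 is composite.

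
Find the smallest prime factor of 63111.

63111 is odd.
Digit sum 12, divisible by 3.

3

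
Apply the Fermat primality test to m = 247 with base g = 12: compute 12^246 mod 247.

12^1 ≡ 12 (mod 247)
12^2 ≡ 12^2 = 144 ≡ 144 (mod 247)
12^4 ≡ 144^2 = 20736 ≡ 235 (mod 247)
12^8 ≡ 235^2 = 55225 ≡ 144 (mod 247)
12^16 ≡ 144^2 = 20736 ≡ 235 (mod 247)
12^32 ≡ 235^2 = 55225 ≡ 144 (mod 247)
12^64 ≡ 144^2 = 20736 ≡ 235 (mod 247)
12^128 ≡ 235^2 = 55225 ≡ 144 (mod 247)
246 = 128 + 64 + 32 + 16 + 4 + 2 in binary powers of 2.
So 12^246 ≡ 144 · 235 · 144 · 235 · 235 · 144 ≡ 1 (mod 247).
Since the result is 1, base 12 gives no evidence that 247 is composite.

1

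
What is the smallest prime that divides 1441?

1441 is odd.
Digit sum 10, not divisible by 3.
Ends in 1: not divisible by 5.
7: 1441 = 7·205 + 6
11: 1441 = 11·131

11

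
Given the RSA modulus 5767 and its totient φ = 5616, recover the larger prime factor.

79

φ(n) = (p−1)(q−1) = n − (p+q) + 1, so p + q = 5767 − 5616 + 1 = 152.
p and q are the roots of t² − 152t + 5767 = 0.
Discriminant: 152² − 4·5767 = 23104 − 23068 = 36; √36 = 6.
q = (152 − 6)/2 = 73, p = (152 + 6)/2 = 79.
Check: 73 · 79 = 5767.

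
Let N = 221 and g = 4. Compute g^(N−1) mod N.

35

4^1 ≡ 4 (mod 221)
4^2 ≡ 4^2 = 16 ≡ 16 (mod 221)
4^4 ≡ 16^2 = 256 ≡ 35 (mod 221)
4^8 ≡ 35^2 = 1225 ≡ 120 (mod 221)
4^16 ≡ 120^2 = 14400 ≡ 35 (mod 221)
4^32 ≡ 35^2 = 1225 ≡ 120 (mod 221)
4^64 ≡ 120^2 = 14400 ≡ 35 (mod 221)
4^128 ≡ 35^2 = 1225 ≡ 120 (mod 221)
220 = 128 + 64 + 16 + 8 + 4 in binary powers of 2.
So 4^220 ≡ 120 · 35 · 35 · 120 · 35 ≡ 35 (mod 221).
Since 35 ≠ 1, base 4 is a Fermat witness: 221 is composite.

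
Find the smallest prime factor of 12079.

47

12079 is odd.
Digit sum 19, not divisible by 3.
Ends in 9: not divisible by 5.
7: 12079 = 7·1725 + 4
11: 12079 = 11·1098 + 1
13: 12079 = 13·929 + 2
17: 12079 = 17·710 + 9
19: 12079 = 19·635 + 14
23: 12079 = 23·525 + 4
29: 12079 = 29·416 + 15
31: 12079 = 31·389 + 20
37: 12079 = 37·326 + 17
41: 12079 = 41·294 + 25
43: 12079 = 43·280 + 39
47: 12079 = 47·257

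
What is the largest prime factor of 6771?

6771 = 3 · 2257
2257 = 37 · 61
61 is prime.
So 6771 = 3 · 37 · 61; the largest prime factor is 61.

61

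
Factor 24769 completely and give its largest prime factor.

47

24769 = 17 · 1457
1457 = 31 · 47
47 is prime.
So 24769 = 17 · 31 · 47; the largest prime factor is 47.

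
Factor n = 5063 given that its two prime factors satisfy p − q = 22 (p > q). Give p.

83

Since p = q + 22, we have 5063 = q(q + 22), so q² + 22q − 5063 = 0.
Discriminant: 22² + 4·5063 = 484 + 20252 = 20736; √20736 = 144.
q = (−22 + 144)/2 = 61, and p = q + 22 = 83.
Check: 61 · 83 = 5063.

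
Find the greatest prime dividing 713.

31

713 = 23 · 31
31 is prime.
So 713 = 23 · 31; the largest prime factor is 31.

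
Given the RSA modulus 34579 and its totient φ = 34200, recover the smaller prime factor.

φ(n) = (p−1)(q−1) = n − (p+q) + 1, so p + q = 34579 − 34200 + 1 = 380.
p and q are the roots of t² − 380t + 34579 = 0.
Discriminant: 380² − 4·34579 = 144400 − 138316 = 6084; √6084 = 78.
q = (380 − 78)/2 = 151, p = (380 + 78)/2 = 229.
Check: 151 · 229 = 34579.

151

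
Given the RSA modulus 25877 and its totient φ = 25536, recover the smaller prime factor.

113

φ(n) = (p−1)(q−1) = n − (p+q) + 1, so p + q = 25877 − 25536 + 1 = 342.
p and q are the roots of t² − 342t + 25877 = 0.
Discriminant: 342² − 4·25877 = 116964 − 103508 = 13456; √13456 = 116.
q = (342 − 116)/2 = 113, p = (342 + 116)/2 = 229.
Check: 113 · 229 = 25877.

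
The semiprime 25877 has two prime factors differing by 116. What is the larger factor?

229

Since p = q + 116, we have 25877 = q(q + 116), so q² + 116q − 25877 = 0.
Discriminant: 116² + 4·25877 = 13456 + 103508 = 116964; √116964 = 342.
q = (−116 + 342)/2 = 113, and p = q + 116 = 229.
Check: 113 · 229 = 25877.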